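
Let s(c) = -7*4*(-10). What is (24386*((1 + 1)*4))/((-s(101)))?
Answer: -24386/35 ≈ -696.74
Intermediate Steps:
s(c) = 280 (s(c) = -28*(-10) = 280)
(24386*((1 + 1)*4))/((-s(101))) = (24386*((1 + 1)*4))/((-1*280)) = (24386*(2*4))/(-280) = (24386*8)*(-1/280) = 195088*(-1/280) = -24386/35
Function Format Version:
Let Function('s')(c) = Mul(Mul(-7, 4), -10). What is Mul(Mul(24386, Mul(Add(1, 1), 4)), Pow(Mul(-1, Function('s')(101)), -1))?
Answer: Rational(-24386, 35) ≈ -696.74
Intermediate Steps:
Function('s')(c) = 280 (Function('s')(c) = Mul(-28, -10) = 280)
Mul(Mul(24386, Mul(Add(1, 1), 4)), Pow(Mul(-1, Function('s')(101)), -1)) = Mul(Mul(24386, Mul(Add(1, 1), 4)), Pow(Mul(-1, 280), -1)) = Mul(Mul(24386, Mul(2, 4)), Pow(-280, -1)) = Mul(Mul(24386, 8), Rational(-1, 280)) = Mul(195088, Rational(-1, 280)) = Rational(-24386, 35)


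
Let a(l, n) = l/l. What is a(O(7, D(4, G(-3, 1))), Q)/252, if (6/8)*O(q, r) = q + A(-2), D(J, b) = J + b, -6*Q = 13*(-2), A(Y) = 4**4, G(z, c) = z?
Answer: 1/252 ≈ 0.0039683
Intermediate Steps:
A(Y) = 256
Q = 13/3 (Q = -13*(-2)/6 = -1/6*(-26) = 13/3 ≈ 4.3333)
O(q, r) = 1024/3 + 4*q/3 (O(q, r) = 4*(q + 256)/3 = 4*(256 + q)/3 = 1024/3 + 4*q/3)
a(l, n) = 1
a(O(7, D(4, G(-3, 1))), Q)/252 = 1/252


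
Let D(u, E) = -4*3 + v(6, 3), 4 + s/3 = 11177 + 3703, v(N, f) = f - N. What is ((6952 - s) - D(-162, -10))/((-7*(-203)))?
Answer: -37661/1421 ≈ -26.503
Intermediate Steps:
s = 44628 (s = -12 + 3*(11177 + 3703) = -12 + 3*14880 = -12 + 44640 = 44628)
D(u, E) = -15 (D(u, E) = -4*3 + (3 - 1*6) = -12 + (3 - 6) = -12 - 3 = -15)
((6952 - s) - D(-162, -10))/((-7*(-203))) = ((6952 - 1*44628) - 1*(-15))/((-7*(-203))) = ((6952 - 44628) + 15)/1421 = (-37676 + 15)*(1/1421) = -37661*1/1421 = -37661/1421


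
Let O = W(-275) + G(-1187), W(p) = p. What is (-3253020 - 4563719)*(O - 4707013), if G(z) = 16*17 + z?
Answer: 36802794010017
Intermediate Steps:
G(z) = 272 + z
O = -1190 (O = -275 + (272 - 1187) = -275 - 915 = -1190)
(-3253020 - 4563719)*(O - 4707013) = (-3253020 - 4563719)*(-1190 - 4707013) = -7816739*(-4708203) = 36802794010017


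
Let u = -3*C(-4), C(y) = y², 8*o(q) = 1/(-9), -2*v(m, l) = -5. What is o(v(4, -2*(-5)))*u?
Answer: ⅔ ≈ 0.66667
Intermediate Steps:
v(m, l) = 5/2 (v(m, l) = -½*(-5) = 5/2)
o(q) = -1/72 (o(q) = (⅛)/(-9) = (⅛)*(-⅑) = -1/72)
u = -48 (u = -3*(-4)² = -3*16 = -48)
o(v(4, -2*(-5)))*u = -1/72*(-48) = ⅔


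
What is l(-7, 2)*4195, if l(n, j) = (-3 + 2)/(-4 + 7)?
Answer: -4195/3 ≈ -1398.3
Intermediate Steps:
l(n, j) = -⅓ (l(n, j) = -1/3 = -1*⅓ = -⅓)
l(-7, 2)*4195 = -⅓*4195 = -4195/3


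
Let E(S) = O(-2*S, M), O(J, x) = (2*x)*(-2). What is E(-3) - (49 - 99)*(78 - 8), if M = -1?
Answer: 3504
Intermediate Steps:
O(J, x) = -4*x
E(S) = 4 (E(S) = -4*(-1) = 4)
E(-3) - (49 - 99)*(78 - 8) = 4 - (49 - 99)*(78 - 8) = 4 - (-50)*70 = 4 - 1*(-3500) = 4 + 3500 = 3504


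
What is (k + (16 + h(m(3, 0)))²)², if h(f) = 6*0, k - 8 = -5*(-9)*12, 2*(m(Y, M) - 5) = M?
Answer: 646416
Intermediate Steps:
m(Y, M) = 5 + M/2
k = 548 (k = 8 - 5*(-9)*12 = 8 + 45*12 = 8 + 540 = 548)
h(f) = 0
(k + (16 + h(m(3, 0)))²)² = (548 + (16 + 0)²)² = (548 + 16²)² = (548 + 256)² = 804² = 646416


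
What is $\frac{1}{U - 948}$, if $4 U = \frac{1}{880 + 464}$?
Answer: $- \frac{5376}{5096447} \approx -0.0010549$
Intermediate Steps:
$U = \frac{1}{5376}$ ($U = \frac{1}{4 \left(880 + 464\right)} = \frac{1}{4 \cdot 1344} = \frac{1}{4} \cdot \frac{1}{1344} = \frac{1}{5376} \approx 0.00018601$)
$\frac{1}{U - 948} = \frac{1}{\frac{1}{5376} - 948} = \frac{1}{- \frac{5096447}{5376}} = - \frac{5376}{5096447}$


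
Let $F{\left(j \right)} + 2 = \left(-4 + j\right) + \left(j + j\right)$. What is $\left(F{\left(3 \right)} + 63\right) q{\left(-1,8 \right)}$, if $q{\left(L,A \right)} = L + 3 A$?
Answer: $1518$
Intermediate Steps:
$F{\left(j \right)} = -6 + 3 j$ ($F{\left(j \right)} = -2 + \left(\left(-4 + j\right) + \left(j + j\right)\right) = -2 + \left(\left(-4 + j\right) + 2 j\right) = -2 + \left(-4 + 3 j\right) = -6 + 3 j$)
$\left(F{\left(3 \right)} + 63\right) q{\left(-1,8 \right)} = \left(\left(-6 + 3 \cdot 3\right) + 63\right) \left(-1 + 3 \cdot 8\right) = \left(\left(-6 + 9\right) + 63\right) \left(-1 + 24\right) = \left(3 + 63\right) 23 = 66 \cdot 23 = 1518$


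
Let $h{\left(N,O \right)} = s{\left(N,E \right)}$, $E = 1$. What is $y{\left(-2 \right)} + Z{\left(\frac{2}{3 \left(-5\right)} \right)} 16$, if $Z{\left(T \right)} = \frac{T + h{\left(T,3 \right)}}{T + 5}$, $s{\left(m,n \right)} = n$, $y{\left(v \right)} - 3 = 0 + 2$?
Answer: $\frac{573}{73} \approx 7.8493$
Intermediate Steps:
$y{\left(v \right)} = 5$ ($y{\left(v \right)} = 3 + \left(0 + 2\right) = 3 + 2 = 5$)
$h{\left(N,O \right)} = 1$
$Z{\left(T \right)} = \frac{1 + T}{5 + T}$ ($Z{\left(T \right)} = \frac{T + 1}{T + 5} = \frac{1 + T}{5 + T}$)
$y{\left(-2 \right)} + Z{\left(\frac{2}{3 \left(-5\right)} \right)} 16 = 5 + \frac{1 + \frac{2}{3 \left(-5\right)}}{5 + \frac{2}{3 \left(-5\right)}} 16 = 5 + \frac{1 + \frac{2}{-15}}{5 + \frac{2}{-15}} \cdot 16 = 5 + \frac{1 + 2 \left(- \frac{1}{15}\right)}{5 + 2 \left(- \frac{1}{15}\right)} 16 = 5 + \frac{1 - \frac{2}{15}}{5 - \frac{2}{15}} \cdot 16 = 5 + \frac{1}{\frac{73}{15}} \cdot \frac{13}{15} \cdot 16 = 5 + \frac{15}{73} \cdot \frac{13}{15} \cdot 16 = 5 + \frac{13}{73} \cdot 16 = 5 + \frac{208}{73} = \frac{573}{73}$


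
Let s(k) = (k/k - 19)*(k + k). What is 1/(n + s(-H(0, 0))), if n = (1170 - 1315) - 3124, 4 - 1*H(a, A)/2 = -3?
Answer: -1/2765 ≈ -0.00036166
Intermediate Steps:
H(a, A) = 14 (H(a, A) = 8 - 2*(-3) = 8 + 6 = 14)
s(k) = -36*k (s(k) = (1 - 19)*(2*k) = -36*k)
n = -3269 (n = -145 - 3124 = -3269)
1/(n + s(-H(0, 0))) = 1/(-3269 - (-36)*14) = 1/(-3269 - 36*(-14)) = 1/(-3269 + 504) = 1/(-2765) = -1/2765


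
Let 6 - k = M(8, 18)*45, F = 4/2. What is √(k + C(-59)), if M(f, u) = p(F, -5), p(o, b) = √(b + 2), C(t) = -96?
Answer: 3*√(-10 - 5*I*√3) ≈ 3.8117 - 10.224*I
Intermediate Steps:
F = 2 (F = 4*(½) = 2)
p(o, b) = √(2 + b)
M(f, u) = I*√3 (M(f, u) = √(2 - 5) = √(-3) = I*√3)
k = 6 - 45*I*√3 (k = 6 - I*√3*45 = 6 - 45*I*√3 ≈ 6.0 - 77.942*I)
√(k + C(-59)) = √((6 - 45*I*√3) - 96) = √(-90 - 45*I*√3)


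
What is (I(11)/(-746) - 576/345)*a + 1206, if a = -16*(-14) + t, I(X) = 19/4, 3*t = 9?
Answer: 283300309/343160 ≈ 825.56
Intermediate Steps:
t = 3 (t = (⅓)*9 = 3)
I(X) = 19/4 (I(X) = 19*(¼) = 19/4)
a = 227 (a = -16*(-14) + 3 = 224 + 3 = 227)
(I(11)/(-746) - 576/345)*a + 1206 = ((19/4)/(-746) - 576/345)*227 + 1206 = ((19/4)*(-1/746) - 576*1/345)*227 + 1206 = (-19/2984 - 192/115)*227 + 1206 = -575113/343160*227 + 1206 = -130550651/343160 + 1206 = 283300309/343160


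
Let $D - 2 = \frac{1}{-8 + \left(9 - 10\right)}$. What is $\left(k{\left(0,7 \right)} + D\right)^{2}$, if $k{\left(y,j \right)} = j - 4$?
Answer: $\frac{1936}{81} \approx 23.901$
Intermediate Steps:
$k{\left(y,j \right)} = -4 + j$
$D = \frac{17}{9}$ ($D = 2 + \frac{1}{-8 + \left(9 - 10\right)} = 2 + \frac{1}{-8 - 1} = 2 + \frac{1}{-9} = 2 - \frac{1}{9} = \frac{17}{9} \approx 1.8889$)
$\left(k{\left(0,7 \right)} + D\right)^{2} = \left(\left(-4 + 7\right) + \frac{17}{9}\right)^{2} = \left(3 + \frac{17}{9}\right)^{2} = \left(\frac{44}{9}\right)^{2} = \frac{1936}{81}$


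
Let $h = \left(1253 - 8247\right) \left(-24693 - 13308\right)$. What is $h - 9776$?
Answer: $265769218$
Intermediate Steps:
$h = 265778994$ ($h = \left(-6994\right) \left(-38001\right) = 265778994$)
$h - 9776 = 265778994 - 9776 = 265769218$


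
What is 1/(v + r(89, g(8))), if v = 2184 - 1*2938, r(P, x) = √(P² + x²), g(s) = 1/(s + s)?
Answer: -193024/143512319 - 16*√2027777/143512319 ≈ -0.0015038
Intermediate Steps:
g(s) = 1/(2*s)
v = -754 (v = 2184 - 2938 = -754)
1/(v + r(89, g(8))) = 1/(-754 + √(89² + ((½)/8)²)) = 1/(-754 + √(7921 + ((½)*(⅛))²)) = 1/(-754 + √(7921 + (1/16)²)) = 1/(-754 + √(7921 + 1/256)) = 1/(-754 + √(2027777/256)) = 1/(-754 + √2027777/16)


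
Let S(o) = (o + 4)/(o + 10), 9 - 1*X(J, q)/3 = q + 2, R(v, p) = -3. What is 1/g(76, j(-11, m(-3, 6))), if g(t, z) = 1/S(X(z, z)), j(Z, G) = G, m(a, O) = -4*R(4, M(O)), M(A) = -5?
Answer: 11/5 ≈ 2.2000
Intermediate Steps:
m(a, O) = 12 (m(a, O) = -4*(-3) = 12)
X(J, q) = 21 - 3*q (X(J, q) = 27 - 3*(q + 2) = 27 - 3*(2 + q) = 27 + (-6 - 3*q) = 21 - 3*q)
S(o) = (4 + o)/(10 + o)
g(t, z) = (31 - 3*z)/(25 - 3*z) (g(t, z) = 1/((4 + (21 - 3*z))/(10 + (21 - 3*z))) = 1/((25 - 3*z)/(31 - 3*z)) = (31 - 3*z)/(25 - 3*z))
1/g(76, j(-11, m(-3, 6))) = 1/((-31 + 3*12)/(-25 + 3*12)) = 1/((-31 + 36)/(-25 + 36)) = 1/(5/11) = 11/5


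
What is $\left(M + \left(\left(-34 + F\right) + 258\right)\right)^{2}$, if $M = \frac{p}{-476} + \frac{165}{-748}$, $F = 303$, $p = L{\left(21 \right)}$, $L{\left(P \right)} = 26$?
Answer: $\frac{62861019841}{226576} \approx 2.7744 \cdot 10^{5}$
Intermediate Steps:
$p = 26$
$M = - \frac{131}{476}$ ($M = \frac{26}{-476} + \frac{165}{-748} = 26 \left(- \frac{1}{476}\right) + 165 \left(- \frac{1}{748}\right) = - \frac{13}{238} - \frac{15}{68} = - \frac{131}{476} \approx -0.27521$)
$\left(M + \left(\left(-34 + F\right) + 258\right)\right)^{2} = \left(- \frac{131}{476} + \left(\left(-34 + 303\right) + 258\right)\right)^{2} = \left(- \frac{131}{476} + \left(269 + 258\right)\right)^{2} = \left(- \frac{131}{476} + 527\right)^{2} = \left(\frac{250721}{476}\right)^{2} = \frac{62861019841}{226576}$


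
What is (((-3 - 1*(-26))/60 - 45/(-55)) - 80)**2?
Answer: 2704728049/435600 ≈ 6209.2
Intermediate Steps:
(((-3 - 1*(-26))/60 - 45/(-55)) - 80)**2 = (((-3 + 26)*(1/60) - 45*(-1/55)) - 80)**2 = ((23*(1/60) + 9/11) - 80)**2 = ((23/60 + 9/11) - 80)**2 = (793/660 - 80)**2 = (-52007/660)**2 = 2704728049/435600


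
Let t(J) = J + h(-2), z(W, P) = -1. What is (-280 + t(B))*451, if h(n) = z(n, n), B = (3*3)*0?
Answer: -126731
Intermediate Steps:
B = 0 (B = 9*0 = 0)
h(n) = -1
t(J) = -1 + J (t(J) = J - 1 = -1 + J)
(-280 + t(B))*451 = (-280 + (-1 + 0))*451 = (-280 - 1)*451 = -281*451 = -126731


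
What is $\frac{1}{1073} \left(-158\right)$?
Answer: $- \frac{158}{1073} \approx -0.14725$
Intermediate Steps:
$\frac{1}{1073} \left(-158\right) = - \frac{158}{1073}$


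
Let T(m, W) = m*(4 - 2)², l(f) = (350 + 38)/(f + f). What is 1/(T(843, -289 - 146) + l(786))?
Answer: 393/1325293 ≈ 0.00029654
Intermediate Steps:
l(f) = 194/f (l(f) = 388/((2*f)) = 388*(1/(2*f)) = 194/f)
T(m, W) = 4*m (T(m, W) = m*2² = m*4 = 4*m)
1/(T(843, -289 - 146) + l(786)) = 1/(4*843 + 194/786) = 1/(3372 + 194*(1/786)) = 1/(3372 + 97/393) = 1/(1325293/393) = 393/1325293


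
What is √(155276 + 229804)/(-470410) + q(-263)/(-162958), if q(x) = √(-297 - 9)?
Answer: -√96270/235205 - 3*I*√34/162958 ≈ -0.0013192 - 0.00010735*I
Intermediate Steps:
q(x) = 3*I*√34 (q(x) = √(-306) = 3*I*√34)
√(155276 + 229804)/(-470410) + q(-263)/(-162958) = √(155276 + 229804)/(-470410) + (3*I*√34)/(-162958) = √385080*(-1/470410) + (3*I*√34)*(-1/162958) = (2*√96270)*(-1/470410) - 3*I*√34/162958 = -√96270/235205 - 3*I*√34/162958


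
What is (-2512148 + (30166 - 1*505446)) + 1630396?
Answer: -1357032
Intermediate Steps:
(-2512148 + (30166 - 1*505446)) + 1630396 = (-2512148 + (30166 - 505446)) + 1630396 = (-2512148 - 475280) + 1630396 = -2987428 + 1630396 = -1357032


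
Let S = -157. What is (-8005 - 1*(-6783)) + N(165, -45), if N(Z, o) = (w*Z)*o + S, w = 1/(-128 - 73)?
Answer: -89918/67 ≈ -1342.1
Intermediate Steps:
w = -1/201 (w = 1/(-201) = -1/201 ≈ -0.0049751)
N(Z, o) = -157 - Z*o/201 (N(Z, o) = (-Z/201)*o - 157 = -Z*o/201 - 157 = -157 - Z*o/201)
(-8005 - 1*(-6783)) + N(165, -45) = (-8005 - 1*(-6783)) + (-157 - 1/201*165*(-45)) = (-8005 + 6783) + (-157 + 2475/67) = -1222 - 8044/67 = -89918/67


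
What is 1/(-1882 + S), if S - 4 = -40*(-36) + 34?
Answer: -1/404 ≈ -0.0024752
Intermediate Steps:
S = 1478 (S = 4 + (-40*(-36) + 34) = 4 + (1440 + 34) = 4 + 1474 = 1478)
1/(-1882 + S) = 1/(-1882 + 1478) = 1/(-404) = -1/404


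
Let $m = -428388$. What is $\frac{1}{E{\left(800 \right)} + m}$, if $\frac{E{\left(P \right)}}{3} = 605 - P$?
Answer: $- \frac{1}{428973} \approx -2.3311 \cdot 10^{-6}$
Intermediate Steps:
$E{\left(P \right)} = 1815 - 3 P$ ($E{\left(P \right)} = 3 \left(605 - P\right) = 1815 - 3 P$)
$\frac{1}{E{\left(800 \right)} + m} = \frac{1}{\left(1815 - 2400\right) - 428388} = \frac{1}{-585 - 428388} = \frac{1}{-428973} = - \frac{1}{428973}$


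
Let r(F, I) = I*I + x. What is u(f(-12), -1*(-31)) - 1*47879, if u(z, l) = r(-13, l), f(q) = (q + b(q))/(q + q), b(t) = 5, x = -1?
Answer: -46919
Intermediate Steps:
r(F, I) = -1 + I² (r(F, I) = I*I - 1 = I² - 1 = -1 + I²)
f(q) = (5 + q)/(2*q) (f(q) = (q + 5)/(q + q) = (5 + q)/((2*q)) = (5 + q)*(1/(2*q)) = (5 + q)/(2*q))
u(z, l) = -1 + l²
u(f(-12), -1*(-31)) - 1*47879 = (-1 + (-1*(-31))²) - 1*47879 = (-1 + 31²) - 47879 = (-1 + 961) - 47879 = 960 - 47879 = -46919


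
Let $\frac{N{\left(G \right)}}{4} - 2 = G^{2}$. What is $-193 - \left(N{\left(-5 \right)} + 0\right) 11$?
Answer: $-1381$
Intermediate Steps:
$N{\left(G \right)} = 8 + 4 G^{2}$
$-193 - \left(N{\left(-5 \right)} + 0\right) 11 = -193 - \left(\left(8 + 4 \left(-5\right)^{2}\right) + 0\right) 11 = -193 - \left(\left(8 + 4 \cdot 25\right) + 0\right) 11 = -193 - \left(\left(8 + 100\right) + 0\right) 11 = -193 - \left(108 + 0\right) 11 = -193 - 108 \cdot 11 = -193 - 1188 = -1381$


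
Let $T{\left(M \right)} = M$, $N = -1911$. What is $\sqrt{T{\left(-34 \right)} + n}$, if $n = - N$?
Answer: $\sqrt{1877} \approx 43.324$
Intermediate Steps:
$n = 1911$ ($n = \left(-1\right) \left(-1911\right) = 1911$)
$\sqrt{T{\left(-34 \right)} + n} = \sqrt{-34 + 1911} = \sqrt{1877}$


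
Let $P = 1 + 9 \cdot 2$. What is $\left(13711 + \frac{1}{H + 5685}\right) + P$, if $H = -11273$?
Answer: $\frac{76723239}{5588} \approx 13730.0$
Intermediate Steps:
$P = 19$ ($P = 1 + 18 = 19$)
$\left(13711 + \frac{1}{H + 5685}\right) + P = \left(13711 + \frac{1}{-11273 + 5685}\right) + 19 = \left(13711 + \frac{1}{-5588}\right) + 19 = \left(13711 - \frac{1}{5588}\right) + 19 = \frac{76617067}{5588} + 19 = \frac{76723239}{5588}$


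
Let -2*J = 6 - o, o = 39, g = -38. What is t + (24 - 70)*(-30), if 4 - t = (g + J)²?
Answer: 3687/4 ≈ 921.75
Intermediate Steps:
J = 33/2 (J = -(6 - 1*39)/2 = -(6 - 39)/2 = -½*(-33) = 33/2 ≈ 16.500)
t = -1833/4 (t = 4 - (-38 + 33/2)² = 4 - (-43/2)² = 4 - 1*1849/4 = 4 - 1849/4 = -1833/4 ≈ -458.25)
t + (24 - 70)*(-30) = -1833/4 + (24 - 70)*(-30) = -1833/4 - 46*(-30) = -1833/4 + 1380 = 3687/4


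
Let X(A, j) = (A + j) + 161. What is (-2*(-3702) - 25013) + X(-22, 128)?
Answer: -17342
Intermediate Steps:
X(A, j) = 161 + A + j
(-2*(-3702) - 25013) + X(-22, 128) = (-2*(-3702) - 25013) + (161 - 22 + 128) = (7404 - 25013) + 267 = -17609 + 267 = -17342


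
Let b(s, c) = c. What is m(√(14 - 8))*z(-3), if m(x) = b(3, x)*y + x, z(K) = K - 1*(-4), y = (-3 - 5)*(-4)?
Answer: 33*√6 ≈ 80.833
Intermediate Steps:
y = 32 (y = -8*(-4) = 32)
z(K) = 4 + K (z(K) = K + 4 = 4 + K)
m(x) = 33*x (m(x) = x*32 + x = 32*x + x = 33*x)
m(√(14 - 8))*z(-3) = (33*√(14 - 8))*(4 - 3) = (33*√6)*1 = 33*√6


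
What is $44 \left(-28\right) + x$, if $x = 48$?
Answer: $-1184$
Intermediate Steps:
$44 \left(-28\right) + x = 44 \left(-28\right) + 48 = -1232 + 48 = -1184$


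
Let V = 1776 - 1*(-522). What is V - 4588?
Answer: -2290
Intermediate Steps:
V = 2298 (V = 1776 + 522 = 2298)
V - 4588 = 2298 - 4588 = -2290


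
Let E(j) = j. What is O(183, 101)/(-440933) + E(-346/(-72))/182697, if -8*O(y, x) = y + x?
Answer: 309768175/2900056906836 ≈ 0.00010681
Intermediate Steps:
O(y, x) = -x/8 - y/8 (O(y, x) = -(y + x)/8 = -(x + y)/8 = -x/8 - y/8)
O(183, 101)/(-440933) + E(-346/(-72))/182697 = (-1/8*101 - 1/8*183)/(-440933) - 346/(-72)/182697 = (-101/8 - 183/8)*(-1/440933) - 346*(-1/72)*(1/182697) = -71/2*(-1/440933) + (173/36)*(1/182697) = 71/881866 + 173/6577092 = 309768175/2900056906836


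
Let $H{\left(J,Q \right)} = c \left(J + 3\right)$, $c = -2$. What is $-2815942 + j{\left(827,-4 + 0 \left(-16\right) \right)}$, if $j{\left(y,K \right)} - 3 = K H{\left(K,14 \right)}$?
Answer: $-2815947$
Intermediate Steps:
$H{\left(J,Q \right)} = -6 - 2 J$ ($H{\left(J,Q \right)} = - 2 \left(J + 3\right) = - 2 \left(3 + J\right) = -6 - 2 J$)
$j{\left(y,K \right)} = 3 + K \left(-6 - 2 K\right)$
$-2815942 + j{\left(827,-4 + 0 \left(-16\right) \right)} = -2815942 + \left(3 - 2 \left(-4 + 0 \left(-16\right)\right) \left(3 + \left(-4 + 0 \left(-16\right)\right)\right)\right) = -2815942 + \left(3 - 2 \left(-4 + 0\right) \left(3 + \left(-4 + 0\right)\right)\right) = -2815942 + \left(3 - - 8 \left(3 - 4\right)\right) = -2815942 + \left(3 - \left(-8\right) \left(-1\right)\right) = -2815942 + \left(3 - 8\right) = -2815942 - 5 = -2815947$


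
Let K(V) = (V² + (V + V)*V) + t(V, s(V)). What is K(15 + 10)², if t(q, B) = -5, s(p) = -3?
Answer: 3496900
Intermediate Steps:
K(V) = -5 + 3*V² (K(V) = (V² + (V + V)*V) - 5 = (V² + (2*V)*V) - 5 = (V² + 2*V²) - 5 = 3*V² - 5 = -5 + 3*V²)
K(15 + 10)² = (-5 + 3*(15 + 10)²)² = (-5 + 3*25²)² = (-5 + 3*625)² = (-5 + 1875)² = 1870² = 3496900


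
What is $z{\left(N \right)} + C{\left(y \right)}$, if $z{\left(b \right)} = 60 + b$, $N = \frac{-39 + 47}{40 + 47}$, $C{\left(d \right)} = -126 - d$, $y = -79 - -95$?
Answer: $- \frac{7126}{87} \approx -81.908$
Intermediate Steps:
$y = 16$ ($y = -79 + 95 = 16$)
$N = \frac{8}{87} \approx 0.091954$
$z{\left(N \right)} + C{\left(y \right)} = \left(60 + \frac{8}{87}\right) - 142 = \frac{5228}{87} - 142 = - \frac{7126}{87}$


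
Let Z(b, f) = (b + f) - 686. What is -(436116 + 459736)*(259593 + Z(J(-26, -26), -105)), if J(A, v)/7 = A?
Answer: -231685244240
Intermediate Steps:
J(A, v) = 7*A
Z(b, f) = -686 + b + f
-(436116 + 459736)*(259593 + Z(J(-26, -26), -105)) = -(436116 + 459736)*(259593 + (-686 + 7*(-26) - 105)) = -895852*(259593 + (-686 - 182 - 105)) = -895852*(259593 - 973) = -895852*258620 = -1*231685244240 = -231685244240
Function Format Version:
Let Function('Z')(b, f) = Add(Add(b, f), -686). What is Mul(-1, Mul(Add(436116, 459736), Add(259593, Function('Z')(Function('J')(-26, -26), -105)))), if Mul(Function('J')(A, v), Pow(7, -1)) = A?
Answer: -231685244240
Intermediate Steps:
Function('J')(A, v) = Mul(7, A)
Function('Z')(b, f) = Add(-686, b, f)
Mul(-1, Mul(Add(436116, 459736), Add(259593, Function('Z')(Function('J')(-26, -26), -105)))) = Mul(-1, Mul(Add(436116, 459736), Add(259593, Add(-686, Mul(7, -26), -105)))) = Mul(-1, Mul(895852, Add(259593, Add(-686, -182, -105)))) = Mul(-1, Mul(895852, Add(259593, -973))) = Mul(-1, Mul(895852, 258620)) = Mul(-1, 231685244240) = -231685244240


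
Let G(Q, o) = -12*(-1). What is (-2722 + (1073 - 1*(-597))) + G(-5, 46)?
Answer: -1040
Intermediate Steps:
G(Q, o) = 12
(-2722 + (1073 - 1*(-597))) + G(-5, 46) = (-2722 + (1073 - 1*(-597))) + 12 = (-2722 + (1073 + 597)) + 12 = (-2722 + 1670) + 12 = -1052 + 12 = -1040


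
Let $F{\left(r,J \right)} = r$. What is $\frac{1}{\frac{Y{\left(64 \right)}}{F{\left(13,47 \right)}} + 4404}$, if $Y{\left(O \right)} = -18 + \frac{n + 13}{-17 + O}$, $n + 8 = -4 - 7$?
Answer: $\frac{611}{2689992} \approx 0.00022714$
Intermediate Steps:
$n = -19$ ($n = -8 - 11 = -19$)
$Y{\left(O \right)} = -18 - \frac{6}{-17 + O}$ ($Y{\left(O \right)} = -18 + \frac{-19 + 13}{-17 + O} = -18 - \frac{6}{-17 + O}$)
$\frac{1}{\frac{Y{\left(64 \right)}}{F{\left(13,47 \right)}} + 4404} = \frac{1}{\frac{6 \frac{1}{-17 + 64} \left(50 - 192\right)}{13} + 4404} = \frac{1}{\frac{6 \left(50 - 192\right)}{47} \cdot \frac{1}{13} + 4404} = \frac{1}{6 \cdot \frac{1}{47} \left(-142\right) \frac{1}{13} + 4404} = \frac{1}{\left(- \frac{852}{47}\right) \frac{1}{13} + 4404} = \frac{1}{- \frac{852}{611} + 4404} = \frac{1}{\frac{2689992}{611}} = \frac{611}{2689992}$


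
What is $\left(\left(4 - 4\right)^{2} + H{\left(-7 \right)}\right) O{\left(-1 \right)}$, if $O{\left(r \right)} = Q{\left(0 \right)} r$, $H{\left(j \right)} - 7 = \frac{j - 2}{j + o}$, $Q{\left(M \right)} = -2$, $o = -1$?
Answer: $\frac{65}{4} \approx 16.25$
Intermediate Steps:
$H{\left(j \right)} = 7 + \frac{-2 + j}{-1 + j}$ ($H{\left(j \right)} = 7 + \frac{j - 2}{j - 1} = 7 + \frac{-2 + j}{-1 + j}$)
$O{\left(r \right)} = - 2 r$
$\left(\left(4 - 4\right)^{2} + H{\left(-7 \right)}\right) O{\left(-1 \right)} = \left(\left(4 - 4\right)^{2} + \frac{-9 + 8 \left(-7\right)}{-1 - 7}\right) \left(\left(-2\right) \left(-1\right)\right) = \left(0^{2} + \frac{-9 - 56}{-8}\right) 2 = \left(0 - - \frac{65}{8}\right) 2 = \left(0 + \frac{65}{8}\right) 2 = \frac{65}{8} \cdot 2 = \frac{65}{4}$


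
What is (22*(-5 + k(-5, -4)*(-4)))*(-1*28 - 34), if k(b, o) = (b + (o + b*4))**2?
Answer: 4595316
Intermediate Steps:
k(b, o) = (o + 5*b)**2 (k(b, o) = (b + (o + 4*b))**2 = (o + 5*b)**2)
(22*(-5 + k(-5, -4)*(-4)))*(-1*28 - 34) = (22*(-5 + (-4 + 5*(-5))**2*(-4)))*(-1*28 - 34) = (22*(-5 + (-4 - 25)**2*(-4)))*(-28 - 34) = (22*(-5 + (-29)**2*(-4)))*(-62) = (22*(-5 + 841*(-4)))*(-62) = (22*(-5 - 3364))*(-62) = (22*(-3369))*(-62) = -74118*(-62) = 4595316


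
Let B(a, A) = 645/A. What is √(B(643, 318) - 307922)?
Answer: 27*I*√4745938/106 ≈ 554.91*I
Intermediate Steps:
√(B(643, 318) - 307922) = √(645/318 - 307922) = √(645*(1/318) - 307922) = √(215/106 - 307922) = √(-32639517/106) = 27*I*√4745938/106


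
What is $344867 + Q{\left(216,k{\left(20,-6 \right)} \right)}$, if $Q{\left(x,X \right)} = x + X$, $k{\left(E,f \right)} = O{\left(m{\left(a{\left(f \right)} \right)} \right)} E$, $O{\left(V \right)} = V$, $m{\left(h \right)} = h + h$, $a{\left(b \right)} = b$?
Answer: $344843$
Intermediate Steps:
$m{\left(h \right)} = 2 h$
$k{\left(E,f \right)} = 2 E f$ ($k{\left(E,f \right)} = 2 f E = 2 E f$)
$Q{\left(x,X \right)} = X + x$
$344867 + Q{\left(216,k{\left(20,-6 \right)} \right)} = 344867 + \left(2 \cdot 20 \left(-6\right) + 216\right) = 344867 + \left(-240 + 216\right) = 344867 - 24 = 344843$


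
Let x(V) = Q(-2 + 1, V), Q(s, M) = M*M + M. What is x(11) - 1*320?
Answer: -188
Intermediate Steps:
Q(s, M) = M + M**2 (Q(s, M) = M**2 + M = M + M**2)
x(V) = V*(1 + V)
x(11) - 1*320 = 11*(1 + 11) - 1*320 = 11*12 - 320 = 132 - 320 = -188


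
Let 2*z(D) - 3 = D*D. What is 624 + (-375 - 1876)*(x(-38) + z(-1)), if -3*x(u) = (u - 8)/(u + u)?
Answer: -390319/114 ≈ -3423.9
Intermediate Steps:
z(D) = 3/2 + D²/2 (z(D) = 3/2 + (D*D)/2 = 3/2 + D²/2)
x(u) = -(-8 + u)/(6*u) (x(u) = -(u - 8)/(3*(u + u)) = -(-8 + u)/(3*(2*u)) = -(-8 + u)*1/(2*u)/3 = -(-8 + u)/(6*u))
624 + (-375 - 1876)*(x(-38) + z(-1)) = 624 + (-375 - 1876)*((⅙)*(8 - 1*(-38))/(-38) + (3/2 + (½)*(-1)²)) = 624 - 2251*((⅙)*(-1/38)*(8 + 38) + (3/2 + (½)*1)) = 624 - 2251*((⅙)*(-1/38)*46 + (3/2 + ½)) = 624 - 2251*(-23/114 + 2) = 624 - 2251*205/114 = 624 - 461455/114 = -390319/114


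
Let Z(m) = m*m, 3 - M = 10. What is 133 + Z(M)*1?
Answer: 182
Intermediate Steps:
M = -7 (M = 3 - 1*10 = 3 - 10 = -7)
Z(m) = m²
133 + Z(M)*1 = 133 + (-7)²*1 = 133 + 49*1 = 133 + 49 = 182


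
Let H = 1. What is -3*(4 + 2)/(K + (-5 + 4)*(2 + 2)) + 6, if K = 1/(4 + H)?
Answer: 204/19 ≈ 10.737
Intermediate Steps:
K = 1/5 (K = 1/(4 + 1) = 1/5 ≈ 0.20000)
-3*(4 + 2)/(K + (-5 + 4)*(2 + 2)) + 6 = -3*(4 + 2)/(1/5 + (-5 + 4)*(2 + 2)) + 6 = -18/(1/5 - 1*4) + 6 = -18/(1/5 - 4) + 6 = -18/(-19/5) + 6 = -18*(-5)/19 + 6 = -3*(-30/19) + 6 = 90/19 + 6 = 204/19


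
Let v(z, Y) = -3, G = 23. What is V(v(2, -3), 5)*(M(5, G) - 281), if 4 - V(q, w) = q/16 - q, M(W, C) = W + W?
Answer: -5149/16 ≈ -321.81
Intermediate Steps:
M(W, C) = 2*W
V(q, w) = 4 + 15*q/16 (V(q, w) = 4 - (q/16 - q) = 4 - (-15)*q/16 = 4 + 15*q/16)
V(v(2, -3), 5)*(M(5, G) - 281) = (4 + (15/16)*(-3))*(2*5 - 281) = (4 - 45/16)*(10 - 281) = (19/16)*(-271) = -5149/16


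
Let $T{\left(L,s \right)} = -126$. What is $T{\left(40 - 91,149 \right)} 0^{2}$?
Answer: $0$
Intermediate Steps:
$T{\left(40 - 91,149 \right)} 0^{2} = - 126 \cdot 0^{2} = \left(-126\right) 0 = 0$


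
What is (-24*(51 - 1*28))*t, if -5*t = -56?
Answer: -30912/5 ≈ -6182.4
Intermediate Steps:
t = 56/5 (t = -⅕*(-56) = 56/5 ≈ 11.200)
(-24*(51 - 1*28))*t = -24*(51 - 1*28)*(56/5) = -24*(51 - 28)*(56/5) = -24*23*(56/5) = -552*56/5 = -30912/5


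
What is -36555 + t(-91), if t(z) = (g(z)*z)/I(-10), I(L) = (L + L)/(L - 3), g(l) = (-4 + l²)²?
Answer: -81046557507/20 ≈ -4.0523e+9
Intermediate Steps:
I(L) = 2*L/(-3 + L) (I(L) = (2*L)/(-3 + L) = 2*L/(-3 + L))
t(z) = 13*z*(-4 + z²)²/20 (t(z) = ((-4 + z²)²*z)/((2*(-10)/(-3 - 10))) = (z*(-4 + z²)²)/((2*(-10)/(-13))) = (z*(-4 + z²)²)/((2*(-10)*(-1/13))) = (z*(-4 + z²)²)/(20/13) = (z*(-4 + z²)²)*(13/20) = 13*z*(-4 + z²)²/20)
-36555 + t(-91) = -36555 + (13/20)*(-91)*(-4 + (-91)²)² = -36555 + (13/20)*(-91)*(-4 + 8281)² = -36555 + (13/20)*(-91)*8277² = -36555 + (13/20)*(-91)*68508729 = -36555 - 81045826407/20 = -81046557507/20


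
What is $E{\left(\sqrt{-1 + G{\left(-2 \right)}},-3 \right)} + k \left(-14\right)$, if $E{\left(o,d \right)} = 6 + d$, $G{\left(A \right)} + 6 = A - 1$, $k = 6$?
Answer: $-81$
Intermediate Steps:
$G{\left(A \right)} = -7 + A$ ($G{\left(A \right)} = -6 + \left(A - 1\right) = -6 + \left(-1 + A\right) = -7 + A$)
$E{\left(\sqrt{-1 + G{\left(-2 \right)}},-3 \right)} + k \left(-14\right) = \left(6 - 3\right) + 6 \left(-14\right) = 3 - 84 = -81$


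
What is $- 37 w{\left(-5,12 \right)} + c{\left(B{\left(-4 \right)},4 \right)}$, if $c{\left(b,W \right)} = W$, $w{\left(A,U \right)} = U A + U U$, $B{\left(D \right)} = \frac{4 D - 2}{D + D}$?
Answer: $-3104$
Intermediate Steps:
$B{\left(D \right)} = \frac{-2 + 4 D}{2 D}$
$w{\left(A,U \right)} = U^{2} + A U$ ($w{\left(A,U \right)} = A U + U^{2} = U^{2} + A U$)
$- 37 w{\left(-5,12 \right)} + c{\left(B{\left(-4 \right)},4 \right)} = - 37 \cdot 12 \left(-5 + 12\right) + 4 = - 37 \cdot 12 \cdot 7 + 4 = \left(-37\right) 84 + 4 = -3108 + 4 = -3104$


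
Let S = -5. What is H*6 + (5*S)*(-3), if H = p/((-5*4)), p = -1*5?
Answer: 153/2 ≈ 76.500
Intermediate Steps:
p = -5
H = ¼ (H = -5/((-5*4)) = -5/(-20) = -5*(-1/20) = ¼ ≈ 0.25000)
H*6 + (5*S)*(-3) = (¼)*6 + (5*(-5))*(-3) = 3/2 - 25*(-3) = 3/2 + 75 = 153/2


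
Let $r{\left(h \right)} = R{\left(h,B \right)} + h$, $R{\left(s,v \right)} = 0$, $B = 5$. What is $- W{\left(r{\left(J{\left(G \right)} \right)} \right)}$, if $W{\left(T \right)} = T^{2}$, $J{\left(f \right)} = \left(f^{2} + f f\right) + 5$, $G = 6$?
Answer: $-5929$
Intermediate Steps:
$J{\left(f \right)} = 5 + 2 f^{2}$ ($J{\left(f \right)} = \left(f^{2} + f^{2}\right) + 5 = 2 f^{2} + 5 = 5 + 2 f^{2}$)
$r{\left(h \right)} = h$ ($r{\left(h \right)} = 0 + h = h$)
$- W{\left(r{\left(J{\left(G \right)} \right)} \right)} = - \left(5 + 2 \cdot 6^{2}\right)^{2} = - \left(5 + 2 \cdot 36\right)^{2} = - \left(5 + 72\right)^{2} = - 77^{2} = \left(-1\right) 5929 = -5929$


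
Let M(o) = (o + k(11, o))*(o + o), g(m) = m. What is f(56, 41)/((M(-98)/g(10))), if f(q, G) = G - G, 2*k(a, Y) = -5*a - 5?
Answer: 0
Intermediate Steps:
k(a, Y) = -5/2 - 5*a/2 (k(a, Y) = (-5*a - 5)/2 = (-5 - 5*a)/2 = -5/2 - 5*a/2)
f(q, G) = 0
M(o) = 2*o*(-30 + o) (M(o) = (o + (-5/2 - 5/2*11))*(o + o) = (o + (-5/2 - 55/2))*(2*o) = (o - 30)*(2*o) = (-30 + o)*(2*o) = 2*o*(-30 + o))
f(56, 41)/((M(-98)/g(10))) = 0/(((2*(-98)*(-30 - 98))/10)) = 0/(((2*(-98)*(-128))*(⅒))) = 0/((25088*(⅒))) = 0/(12544/5) = 0*(5/12544) = 0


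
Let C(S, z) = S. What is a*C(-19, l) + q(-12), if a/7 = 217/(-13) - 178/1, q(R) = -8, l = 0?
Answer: 336519/13 ≈ 25886.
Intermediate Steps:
a = -17717/13 (a = 7*(217/(-13) - 178/1) = 7*(217*(-1/13) - 178*1) = 7*(-217/13 - 178) = 7*(-2531/13) = -17717/13 ≈ -1362.8)
a*C(-19, l) + q(-12) = -17717/13*(-19) - 8 = 336623/13 - 8 = 336519/13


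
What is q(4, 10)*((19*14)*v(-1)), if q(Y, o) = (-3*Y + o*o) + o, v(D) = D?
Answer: -26068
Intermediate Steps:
q(Y, o) = o + o² - 3*Y (q(Y, o) = (-3*Y + o²) + o = (o² - 3*Y) + o = o + o² - 3*Y)
q(4, 10)*((19*14)*v(-1)) = (10 + 10² - 3*4)*((19*14)*(-1)) = (10 + 100 - 12)*(266*(-1)) = 98*(-266) = -26068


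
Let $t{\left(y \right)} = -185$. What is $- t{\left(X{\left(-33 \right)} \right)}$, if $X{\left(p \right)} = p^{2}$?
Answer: $185$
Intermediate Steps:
$- t{\left(X{\left(-33 \right)} \right)} = \left(-1\right) \left(-185\right) = 185$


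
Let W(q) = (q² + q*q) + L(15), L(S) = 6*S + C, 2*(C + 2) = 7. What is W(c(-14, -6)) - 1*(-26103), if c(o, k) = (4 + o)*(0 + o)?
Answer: 130789/2 ≈ 65395.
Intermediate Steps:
C = 3/2 (C = -2 + (½)*7 = -2 + 7/2 = 3/2 ≈ 1.5000)
c(o, k) = o*(4 + o) (c(o, k) = (4 + o)*o = o*(4 + o))
L(S) = 3/2 + 6*S (L(S) = 6*S + 3/2 = 3/2 + 6*S)
W(q) = 183/2 + 2*q² (W(q) = (q² + q*q) + (3/2 + 6*15) = (q² + q²) + (3/2 + 90) = 2*q² + 183/2 = 183/2 + 2*q²)
W(c(-14, -6)) - 1*(-26103) = (183/2 + 2*(-14*(4 - 14))²) - 1*(-26103) = (183/2 + 2*(-14*(-10))²) + 26103 = (183/2 + 2*140²) + 26103 = (183/2 + 2*19600) + 26103 = (183/2 + 39200) + 26103 = 78583/2 + 26103 = 130789/2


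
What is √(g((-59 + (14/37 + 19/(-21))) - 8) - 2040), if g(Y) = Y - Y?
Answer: 2*I*√510 ≈ 45.166*I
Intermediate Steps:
g(Y) = 0
√(g((-59 + (14/37 + 19/(-21))) - 8) - 2040) = √(0 - 2040) = √(-2040) = 2*I*√510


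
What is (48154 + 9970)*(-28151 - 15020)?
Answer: -2509271204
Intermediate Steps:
(48154 + 9970)*(-28151 - 15020) = 58124*(-43171) = -2509271204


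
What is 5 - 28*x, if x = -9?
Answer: 257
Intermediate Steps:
5 - 28*x = 5 - 28*(-9) = 5 + 252 = 257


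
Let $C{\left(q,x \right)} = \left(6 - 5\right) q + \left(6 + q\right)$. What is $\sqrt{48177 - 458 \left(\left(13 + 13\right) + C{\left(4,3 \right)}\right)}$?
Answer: $\sqrt{29857} \approx 172.79$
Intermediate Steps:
$C{\left(q,x \right)} = 6 + 2 q$ ($C{\left(q,x \right)} = 1 q + \left(6 + q\right) = q + \left(6 + q\right) = 6 + 2 q$)
$\sqrt{48177 - 458 \left(\left(13 + 13\right) + C{\left(4,3 \right)}\right)} = \sqrt{48177 - 458 \left(\left(13 + 13\right) + \left(6 + 2 \cdot 4\right)\right)} = \sqrt{48177 - 458 \left(26 + \left(6 + 8\right)\right)} = \sqrt{48177 - 458 \left(26 + 14\right)} = \sqrt{48177 - 18320} = \sqrt{29857}$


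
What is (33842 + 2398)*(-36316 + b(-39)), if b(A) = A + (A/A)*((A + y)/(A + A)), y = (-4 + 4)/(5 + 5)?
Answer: -1317487080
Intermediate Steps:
y = 0 (y = 0/10 = 0*(⅒) = 0)
b(A) = ½ + A (b(A) = A + (A/A)*((A + 0)/(A + A)) = A + 1*(A/((2*A))) = A + 1*(A*(1/(2*A))) = A + 1*(½) = A + ½ = ½ + A)
(33842 + 2398)*(-36316 + b(-39)) = (33842 + 2398)*(-36316 + (½ - 39)) = 36240*(-36316 - 77/2) = 36240*(-72709/2) = -1317487080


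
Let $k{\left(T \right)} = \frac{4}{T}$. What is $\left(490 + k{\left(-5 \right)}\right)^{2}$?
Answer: $\frac{5982916}{25} \approx 2.3932 \cdot 10^{5}$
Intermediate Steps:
$\left(490 + k{\left(-5 \right)}\right)^{2} = \left(490 + \frac{4}{-5}\right)^{2} = \left(490 + 4 \left(- \frac{1}{5}\right)\right)^{2} = \left(490 - \frac{4}{5}\right)^{2} = \left(\frac{2446}{5}\right)^{2} = \frac{5982916}{25}$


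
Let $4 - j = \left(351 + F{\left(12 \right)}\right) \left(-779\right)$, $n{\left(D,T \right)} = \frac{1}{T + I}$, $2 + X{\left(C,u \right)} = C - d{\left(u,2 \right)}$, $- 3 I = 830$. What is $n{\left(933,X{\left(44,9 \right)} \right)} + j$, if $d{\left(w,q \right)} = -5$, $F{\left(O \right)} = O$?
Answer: $\frac{194836106}{689} \approx 2.8278 \cdot 10^{5}$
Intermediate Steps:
$I = - \frac{830}{3}$ ($I = \left(- \frac{1}{3}\right) 830 = - \frac{830}{3} \approx -276.67$)
$X{\left(C,u \right)} = 3 + C$ ($X{\left(C,u \right)} = -2 + \left(C - -5\right) = -2 + \left(C + 5\right) = -2 + \left(5 + C\right) = 3 + C$)
$n{\left(D,T \right)} = \frac{1}{- \frac{830}{3} + T}$ ($n{\left(D,T \right)} = \frac{1}{T - \frac{830}{3}} = \frac{1}{- \frac{830}{3} + T}$)
$j = 282781$ ($j = 4 - \left(351 + 12\right) \left(-779\right) = 4 - 363 \left(-779\right) = 4 - -282777 = 4 + 282777 = 282781$)
$n{\left(933,X{\left(44,9 \right)} \right)} + j = \frac{3}{-830 + 3 \left(3 + 44\right)} + 282781 = \frac{3}{-830 + 3 \cdot 47} + 282781 = \frac{3}{-830 + 141} + 282781 = \frac{3}{-689} + 282781 = 3 \left(- \frac{1}{689}\right) + 282781 = - \frac{3}{689} + 282781 = \frac{194836106}{689}$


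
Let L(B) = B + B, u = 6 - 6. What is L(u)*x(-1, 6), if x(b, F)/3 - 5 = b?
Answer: 0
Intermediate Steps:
x(b, F) = 15 + 3*b
u = 0
L(B) = 2*B
L(u)*x(-1, 6) = (2*0)*(15 + 3*(-1)) = 0*(15 - 3) = 0*12 = 0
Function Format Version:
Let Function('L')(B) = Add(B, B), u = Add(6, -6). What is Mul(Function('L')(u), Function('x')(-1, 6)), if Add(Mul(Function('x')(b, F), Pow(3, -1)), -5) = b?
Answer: 0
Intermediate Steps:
Function('x')(b, F) = Add(15, Mul(3, b))
u = 0
Function('L')(B) = Mul(2, B)
Mul(Function('L')(u), Function('x')(-1, 6)) = Mul(Mul(2, 0), Add(15, Mul(3, -1))) = Mul(0, Add(15, -3)) = Mul(0, 12) = 0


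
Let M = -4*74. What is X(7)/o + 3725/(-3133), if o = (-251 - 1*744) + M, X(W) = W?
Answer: -4830906/4044703 ≈ -1.1944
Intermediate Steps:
M = -296
o = -1291 (o = (-251 - 1*744) - 296 = (-251 - 744) - 296 = -995 - 296 = -1291)
X(7)/o + 3725/(-3133) = 7/(-1291) + 3725/(-3133) = 7*(-1/1291) + 3725*(-1/3133) = -7/1291 - 3725/3133 = -4830906/4044703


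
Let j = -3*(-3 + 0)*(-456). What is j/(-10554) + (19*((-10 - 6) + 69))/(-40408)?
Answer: 25867759/71077672 ≈ 0.36394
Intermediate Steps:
j = -4104 (j = -3*(-3)*(-456) = 9*(-456) = -4104)
j/(-10554) + (19*((-10 - 6) + 69))/(-40408) = -4104/(-10554) + (19*((-10 - 6) + 69))/(-40408) = -4104*(-1/10554) + (19*(-16 + 69))*(-1/40408) = 684/1759 + (19*53)*(-1/40408) = 684/1759 + 1007*(-1/40408) = 684/1759 - 1007/40408 = 25867759/71077672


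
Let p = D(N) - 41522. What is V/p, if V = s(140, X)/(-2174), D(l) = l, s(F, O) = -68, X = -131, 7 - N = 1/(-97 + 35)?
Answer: -2108/2797860823 ≈ -7.5343e-7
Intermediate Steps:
N = 435/62 (N = 7 - 1/(-97 + 35) = 7 - 1/(-62) = 7 - 1*(-1/62) = 7 + 1/62 = 435/62 ≈ 7.0161)
p = -2573929/62 (p = 435/62 - 41522 = -2573929/62 ≈ -41515.)
V = 34/1087 (V = -68/(-2174) = -68*(-1/2174) = 34/1087 ≈ 0.031279)
V/p = 34/(1087*(-2573929/62)) = (34/1087)*(-62/2573929) = -2108/2797860823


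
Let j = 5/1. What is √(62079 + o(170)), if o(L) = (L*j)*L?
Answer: √206579 ≈ 454.51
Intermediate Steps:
j = 5 (j = 5*1 = 5)
o(L) = 5*L² (o(L) = (L*5)*L = (5*L)*L = 5*L²)
√(62079 + o(170)) = √(62079 + 5*170²) = √(62079 + 5*28900) = √(62079 + 144500) = √206579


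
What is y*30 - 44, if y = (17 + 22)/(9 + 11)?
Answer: 29/2 ≈ 14.500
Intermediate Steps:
y = 39/20 ≈ 1.9500
y*30 - 44 = (39/20)*30 - 44 = 117/2 - 44 = 29/2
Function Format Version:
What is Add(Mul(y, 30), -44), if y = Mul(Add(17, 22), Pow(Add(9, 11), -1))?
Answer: Rational(29, 2) ≈ 14.500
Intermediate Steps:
y = Rational(39, 20) (y = Mul(39, Pow(20, -1)) = Mul(39, Rational(1, 20)) = Rational(39, 20) ≈ 1.9500)
Add(Mul(y, 30), -44) = Add(Mul(Rational(39, 20), 30), -44) = Add(Rational(117, 2), -44) = Rational(29, 2)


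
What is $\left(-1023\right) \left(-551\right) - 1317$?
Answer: $562356$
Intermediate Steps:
$\left(-1023\right) \left(-551\right) - 1317 = 563673 - 1317 = 562356$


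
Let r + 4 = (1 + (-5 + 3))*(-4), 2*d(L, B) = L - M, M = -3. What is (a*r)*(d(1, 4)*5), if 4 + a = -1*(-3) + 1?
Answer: 0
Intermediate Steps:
d(L, B) = 3/2 + L/2 (d(L, B) = (L - 1*(-3))/2 = (L + 3)/2 = (3 + L)/2 = 3/2 + L/2)
a = 0 (a = -4 + (-1*(-3) + 1) = -4 + (3 + 1) = -4 + 4 = 0)
r = 0 (r = -4 + (1 + (-5 + 3))*(-4) = -4 + (1 - 2)*(-4) = -4 - 1*(-4) = -4 + 4 = 0)
(a*r)*(d(1, 4)*5) = (0*0)*((3/2 + (1/2)*1)*5) = 0*((3/2 + 1/2)*5) = 0*(2*5) = 0*10 = 0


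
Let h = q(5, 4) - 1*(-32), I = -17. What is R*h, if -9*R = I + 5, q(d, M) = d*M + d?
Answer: 76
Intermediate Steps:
q(d, M) = d + M*d (q(d, M) = M*d + d = d + M*d)
R = 4/3 (R = -(-17 + 5)/9 = -⅑*(-12) = 4/3 ≈ 1.3333)
h = 57 (h = 5*(1 + 4) - 1*(-32) = 5*5 + 32 = 25 + 32 = 57)
R*h = (4/3)*57 = 76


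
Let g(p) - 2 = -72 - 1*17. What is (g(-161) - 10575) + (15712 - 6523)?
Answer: -1473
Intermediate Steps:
g(p) = -87 (g(p) = 2 + (-72 - 1*17) = 2 + (-72 - 17) = 2 - 89 = -87)
(g(-161) - 10575) + (15712 - 6523) = (-87 - 10575) + (15712 - 6523) = -10662 + 9189 = -1473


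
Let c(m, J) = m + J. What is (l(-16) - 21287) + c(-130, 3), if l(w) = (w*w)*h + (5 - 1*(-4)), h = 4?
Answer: -20381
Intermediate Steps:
l(w) = 9 + 4*w² (l(w) = (w*w)*4 + (5 - 1*(-4)) = w²*4 + (5 + 4) = 4*w² + 9 = 9 + 4*w²)
c(m, J) = J + m
(l(-16) - 21287) + c(-130, 3) = ((9 + 4*(-16)²) - 21287) + (3 - 130) = ((9 + 4*256) - 21287) - 127 = ((9 + 1024) - 21287) - 127 = (1033 - 21287) - 127 = -20254 - 127 = -20381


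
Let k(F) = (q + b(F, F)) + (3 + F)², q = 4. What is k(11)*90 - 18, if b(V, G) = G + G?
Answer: 19962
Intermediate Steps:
b(V, G) = 2*G
k(F) = 4 + (3 + F)² + 2*F (k(F) = (4 + 2*F) + (3 + F)² = 4 + (3 + F)² + 2*F)
k(11)*90 - 18 = (13 + 11² + 8*11)*90 - 18 = (13 + 121 + 88)*90 - 18 = 222*90 - 18 = 19980 - 18 = 19962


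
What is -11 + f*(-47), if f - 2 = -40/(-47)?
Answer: -145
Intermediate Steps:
f = 134/47 (f = 2 - 40/(-47) = 2 - 40*(-1/47) = 2 + 40/47 = 134/47 ≈ 2.8511)
-11 + f*(-47) = -11 + (134/47)*(-47) = -11 - 134 = -145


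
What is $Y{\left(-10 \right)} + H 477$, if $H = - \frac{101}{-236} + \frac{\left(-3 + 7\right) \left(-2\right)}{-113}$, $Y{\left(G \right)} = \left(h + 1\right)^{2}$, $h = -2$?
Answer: $\frac{6371245}{26668} \approx 238.91$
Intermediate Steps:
$Y{\left(G \right)} = 1$ ($Y{\left(G \right)} = \left(-2 + 1\right)^{2} = \left(-1\right)^{2} = 1$)
$H = \frac{13301}{26668}$ ($H = \left(-101\right) \left(- \frac{1}{236}\right) + 4 \left(-2\right) \left(- \frac{1}{113}\right) = \frac{101}{236} - - \frac{8}{113} = \frac{101}{236} + \frac{8}{113} = \frac{13301}{26668} \approx 0.49876$)
$Y{\left(-10 \right)} + H 477 = 1 + \frac{13301}{26668} \cdot 477 = 1 + \frac{6344577}{26668} = \frac{6371245}{26668}$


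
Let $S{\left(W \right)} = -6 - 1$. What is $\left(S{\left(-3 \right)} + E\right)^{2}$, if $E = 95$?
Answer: $7744$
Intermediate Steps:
$S{\left(W \right)} = -7$ ($S{\left(W \right)} = -6 - 1 = -7$)
$\left(S{\left(-3 \right)} + E\right)^{2} = \left(-7 + 95\right)^{2} = 88^{2} = 7744$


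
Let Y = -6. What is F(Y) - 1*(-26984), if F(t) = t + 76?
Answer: 27054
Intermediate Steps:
F(t) = 76 + t
F(Y) - 1*(-26984) = (76 - 6) - 1*(-26984) = 70 + 26984 = 27054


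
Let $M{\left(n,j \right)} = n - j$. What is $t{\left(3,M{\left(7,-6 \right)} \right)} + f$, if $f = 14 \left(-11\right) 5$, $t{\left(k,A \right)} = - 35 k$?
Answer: $-875$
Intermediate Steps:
$f = -770$ ($f = \left(-154\right) 5 = -770$)
$t{\left(3,M{\left(7,-6 \right)} \right)} + f = \left(-35\right) 3 - 770 = -105 - 770 = -875$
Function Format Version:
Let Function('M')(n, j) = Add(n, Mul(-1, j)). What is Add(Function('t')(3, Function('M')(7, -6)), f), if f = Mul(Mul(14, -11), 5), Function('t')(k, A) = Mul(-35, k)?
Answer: -875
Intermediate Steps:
f = -770 (f = Mul(-154, 5) = -770)
Add(Function('t')(3, Function('M')(7, -6)), f) = Add(Mul(-35, 3), -770) = Add(-105, -770) = -875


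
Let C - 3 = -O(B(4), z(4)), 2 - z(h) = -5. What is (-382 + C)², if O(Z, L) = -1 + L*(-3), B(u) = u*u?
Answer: 127449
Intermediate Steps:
B(u) = u²
z(h) = 7 (z(h) = 2 - 1*(-5) = 2 + 5 = 7)
O(Z, L) = -1 - 3*L
C = 25 (C = 3 - (-1 - 3*7) = 3 - (-1 - 21) = 3 - 1*(-22) = 3 + 22 = 25)
(-382 + C)² = (-382 + 25)² = (-357)² = 127449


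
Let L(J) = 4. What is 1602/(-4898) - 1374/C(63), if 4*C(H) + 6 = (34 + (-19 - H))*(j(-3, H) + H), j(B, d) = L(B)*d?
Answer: 223963/6173929 ≈ 0.036276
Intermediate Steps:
j(B, d) = 4*d
C(H) = -3/2 + 5*H*(15 - H)/4 (C(H) = -3/2 + ((34 + (-19 - H))*(4*H + H))/4 = -3/2 + ((15 - H)*(5*H))/4 = -3/2 + (5*H*(15 - H))/4 = -3/2 + 5*H*(15 - H)/4)
1602/(-4898) - 1374/C(63) = 1602/(-4898) - 1374/(-3/2 - 5/4*63² + (75/4)*63) = 1602*(-1/4898) - 1374/(-3/2 - 5/4*3969 + 4725/4) = -801/2449 - 1374/(-3/2 - 19845/4 + 4725/4) = -801/2449 - 1374/(-7563/2) = -801/2449 - 1374*(-2/7563) = -801/2449 + 916/2521 = 223963/6173929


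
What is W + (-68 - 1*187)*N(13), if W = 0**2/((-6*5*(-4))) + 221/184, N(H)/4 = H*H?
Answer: -31717699/184 ≈ -1.7238e+5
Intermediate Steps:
N(H) = 4*H**2 (N(H) = 4*(H*H) = 4*H**2)
W = 221/184 (W = 0/((-30*(-4))) + 221*(1/184) = 0/120 + 221/184 = 0*(1/120) + 221/184 = 0 + 221/184 = 221/184 ≈ 1.2011)
W + (-68 - 1*187)*N(13) = 221/184 + (-68 - 1*187)*(4*13**2) = 221/184 + (-68 - 187)*(4*169) = 221/184 - 255*676 = 221/184 - 172380 = -31717699/184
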